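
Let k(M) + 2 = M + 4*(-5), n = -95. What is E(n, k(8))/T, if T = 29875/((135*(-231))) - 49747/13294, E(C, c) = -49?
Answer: 4062819222/389703689 ≈ 10.425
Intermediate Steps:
k(M) = -22 + M (k(M) = -2 + (M + 4*(-5)) = -2 + (M - 20) = -2 + (-20 + M) = -22 + M)
T = -389703689/82914678 (T = 29875/(-31185) - 49747*1/13294 = 29875*(-1/31185) - 49747/13294 = -5975/6237 - 49747/13294 = -389703689/82914678 ≈ -4.7001)
E(n, k(8))/T = -49/(-389703689/82914678) = -49*(-82914678/389703689) = 4062819222/389703689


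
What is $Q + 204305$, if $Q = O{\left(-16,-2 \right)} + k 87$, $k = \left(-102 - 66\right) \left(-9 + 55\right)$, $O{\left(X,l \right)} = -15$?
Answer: $-468046$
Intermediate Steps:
$k = -7728$ ($k = \left(-102 - 66\right) 46 = \left(-168\right) 46 = -7728$)
$Q = -672351$ ($Q = -15 - 672336 = -672351$)
$Q + 204305 = -672351 + 204305 = -468046$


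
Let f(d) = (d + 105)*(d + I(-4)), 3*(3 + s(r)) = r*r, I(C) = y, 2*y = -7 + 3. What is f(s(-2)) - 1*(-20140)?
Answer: 177850/9 ≈ 19761.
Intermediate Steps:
y = -2 (y = (-7 + 3)/2 = (1/2)*(-4) = -2)
I(C) = -2
s(r) = -3 + r**2/3 (s(r) = -3 + (r*r)/3 = -3 + r**2/3)
f(d) = (-2 + d)*(105 + d) (f(d) = (d + 105)*(d - 2) = (105 + d)*(-2 + d) = (-2 + d)*(105 + d))
f(s(-2)) - 1*(-20140) = (-210 + (-3 + (1/3)*(-2)**2)**2 + 103*(-3 + (1/3)*(-2)**2)) - 1*(-20140) = (-210 + (-3 + (1/3)*4)**2 + 103*(-3 + (1/3)*4)) + 20140 = (-210 + (-3 + 4/3)**2 + 103*(-3 + 4/3)) + 20140 = (-210 + (-5/3)**2 + 103*(-5/3)) + 20140 = (-210 + 25/9 - 515/3) + 20140 = -3410/9 + 20140 = 177850/9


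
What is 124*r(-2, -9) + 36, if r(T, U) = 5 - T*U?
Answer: -1576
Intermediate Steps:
r(T, U) = 5 - T*U
124*r(-2, -9) + 36 = 124*(5 - 1*(-2)*(-9)) + 36 = 124*(5 - 18) + 36 = 124*(-13) + 36 = -1612 + 36 = -1576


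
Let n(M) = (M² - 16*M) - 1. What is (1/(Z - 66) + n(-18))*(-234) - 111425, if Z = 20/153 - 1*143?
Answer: -8129793041/31957 ≈ -2.5440e+5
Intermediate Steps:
n(M) = -1 + M² - 16*M
Z = -21859/153 (Z = 20*(1/153) - 143 = 20/153 - 143 = -21859/153 ≈ -142.87)
(1/(Z - 66) + n(-18))*(-234) - 111425 = (1/(-21859/153 - 66) + (-1 + (-18)² - 16*(-18)))*(-234) - 111425 = (1/(-31957/153) + (-1 + 324 + 288))*(-234) - 111425 = (-153/31957 + 611)*(-234) - 111425 = (19525574/31957)*(-234) - 111425 = -4568984316/31957 - 111425 = -8129793041/31957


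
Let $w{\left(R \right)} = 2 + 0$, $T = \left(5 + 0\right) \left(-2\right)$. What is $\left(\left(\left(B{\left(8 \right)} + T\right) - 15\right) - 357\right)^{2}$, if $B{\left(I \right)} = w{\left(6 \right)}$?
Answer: $144400$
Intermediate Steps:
$T = -10$ ($T = 5 \left(-2\right) = -10$)
$w{\left(R \right)} = 2$
$B{\left(I \right)} = 2$
$\left(\left(\left(B{\left(8 \right)} + T\right) - 15\right) - 357\right)^{2} = \left(\left(\left(2 - 10\right) - 15\right) - 357\right)^{2} = \left(\left(-8 - 15\right) - 357\right)^{2} = \left(-23 - 357\right)^{2} = \left(-380\right)^{2} = 144400$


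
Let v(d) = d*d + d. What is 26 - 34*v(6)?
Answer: -1402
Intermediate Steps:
v(d) = d + d² (v(d) = d² + d = d + d²)
26 - 34*v(6) = 26 - 204*(1 + 6) = 26 - 204*7 = 26 - 34*42 = 26 - 1428 = -1402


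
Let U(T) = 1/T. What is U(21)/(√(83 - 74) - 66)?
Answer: -1/1323 ≈ -0.00075586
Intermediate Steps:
U(21)/(√(83 - 74) - 66) = 1/(21*(√(83 - 74) - 66)) = 1/(21*(√9 - 66)) = 1/(21*(3 - 66)) = (1/21)/(-63) = (1/21)*(-1/63) = -1/1323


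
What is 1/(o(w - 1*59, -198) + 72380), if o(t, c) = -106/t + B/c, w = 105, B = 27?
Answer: 506/36623045 ≈ 1.3816e-5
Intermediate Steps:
o(t, c) = -106/t + 27/c
1/(o(w - 1*59, -198) + 72380) = 1/((-106/(105 - 1*59) + 27/(-198)) + 72380) = 1/((-106/(105 - 59) + 27*(-1/198)) + 72380) = 1/((-106/46 - 3/22) + 72380) = 1/((-106*1/46 - 3/22) + 72380) = 1/((-53/23 - 3/22) + 72380) = 1/(-1235/506 + 72380) = 1/(36623045/506) = 506/36623045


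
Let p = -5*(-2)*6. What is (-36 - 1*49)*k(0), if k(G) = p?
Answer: -5100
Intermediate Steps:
p = 60 (p = 10*6 = 60)
k(G) = 60
(-36 - 1*49)*k(0) = (-36 - 1*49)*60 = (-36 - 49)*60 = -85*60 = -5100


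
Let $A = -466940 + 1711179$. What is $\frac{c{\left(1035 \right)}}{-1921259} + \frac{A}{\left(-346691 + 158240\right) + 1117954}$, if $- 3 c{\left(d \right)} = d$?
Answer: $\frac{103948958932}{77644174099} \approx 1.3388$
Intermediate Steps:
$c{\left(d \right)} = - \frac{d}{3}$
$A = 1244239$
$\frac{c{\left(1035 \right)}}{-1921259} + \frac{A}{\left(-346691 + 158240\right) + 1117954} = \frac{\left(- \frac{1}{3}\right) 1035}{-1921259} + \frac{1244239}{\left(-346691 + 158240\right) + 1117954} = \left(-345\right) \left(- \frac{1}{1921259}\right) + \frac{1244239}{-188451 + 1117954} = \frac{15}{83533} + \frac{1244239}{929503} = \frac{103948958932}{77644174099}$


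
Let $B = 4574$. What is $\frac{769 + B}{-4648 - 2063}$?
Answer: $- \frac{1781}{2237} \approx -0.79616$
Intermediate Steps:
$\frac{769 + B}{-4648 - 2063} = \frac{769 + 4574}{-4648 - 2063} = \frac{5343}{-6711} = 5343 \left(- \frac{1}{6711}\right) = - \frac{1781}{2237}$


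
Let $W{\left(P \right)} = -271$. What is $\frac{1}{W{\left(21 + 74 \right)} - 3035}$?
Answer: $- \frac{1}{3306} \approx -0.00030248$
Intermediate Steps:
$\frac{1}{W{\left(21 + 74 \right)} - 3035} = \frac{1}{-271 - 3035} = \frac{1}{-3306} = - \frac{1}{3306}$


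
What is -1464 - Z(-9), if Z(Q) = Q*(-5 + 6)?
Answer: -1455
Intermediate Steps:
Z(Q) = Q (Z(Q) = Q*1 = Q)
-1464 - Z(-9) = -1464 - 1*(-9) = -1464 + 9 = -1455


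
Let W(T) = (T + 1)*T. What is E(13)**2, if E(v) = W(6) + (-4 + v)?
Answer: 2601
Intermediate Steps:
W(T) = T*(1 + T) (W(T) = (1 + T)*T = T*(1 + T))
E(v) = 38 + v (E(v) = 6*(1 + 6) + (-4 + v) = 6*7 + (-4 + v) = 42 + (-4 + v) = 38 + v)
E(13)**2 = (38 + 13)**2 = 51**2 = 2601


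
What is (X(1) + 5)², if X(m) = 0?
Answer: 25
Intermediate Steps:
(X(1) + 5)² = (0 + 5)² = 5² = 25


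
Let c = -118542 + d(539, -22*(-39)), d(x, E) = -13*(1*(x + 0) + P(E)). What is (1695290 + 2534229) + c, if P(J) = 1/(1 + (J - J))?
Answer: 4103957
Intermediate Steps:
P(J) = 1 (P(J) = 1/(1 + 0) = 1/1 = 1)
d(x, E) = -13 - 13*x (d(x, E) = -13*(1*(x + 0) + 1) = -13*(1*x + 1) = -13*(x + 1) = -13*(1 + x) = -13 - 13*x)
c = -125562 (c = -118542 + (-13 - 13*539) = -118542 + (-13 - 7007) = -118542 - 7020 = -125562)
(1695290 + 2534229) + c = (1695290 + 2534229) - 125562 = 4229519 - 125562 = 4103957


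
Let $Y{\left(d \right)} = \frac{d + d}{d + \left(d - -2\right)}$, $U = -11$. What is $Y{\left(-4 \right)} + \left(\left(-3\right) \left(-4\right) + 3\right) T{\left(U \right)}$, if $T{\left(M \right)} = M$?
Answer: $- \frac{491}{3} \approx -163.67$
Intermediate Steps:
$Y{\left(d \right)} = \frac{2 d}{2 + 2 d}$ ($Y{\left(d \right)} = \frac{2 d}{d + \left(d + 2\right)} = \frac{2 d}{d + \left(2 + d\right)} = \frac{2 d}{2 + 2 d}$)
$Y{\left(-4 \right)} + \left(\left(-3\right) \left(-4\right) + 3\right) T{\left(U \right)} = - \frac{4}{1 - 4} + \left(\left(-3\right) \left(-4\right) + 3\right) \left(-11\right) = - \frac{4}{-3} + \left(12 + 3\right) \left(-11\right) = \left(-4\right) \left(- \frac{1}{3}\right) + 15 \left(-11\right) = \frac{4}{3} - 165 = - \frac{491}{3}$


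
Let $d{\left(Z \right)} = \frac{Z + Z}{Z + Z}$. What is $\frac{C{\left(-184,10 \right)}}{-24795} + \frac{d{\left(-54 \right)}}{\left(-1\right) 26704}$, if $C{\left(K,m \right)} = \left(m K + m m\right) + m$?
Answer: $\frac{9234625}{132425136} \approx 0.069735$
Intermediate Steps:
$C{\left(K,m \right)} = m + m^{2} + K m$ ($C{\left(K,m \right)} = \left(K m + m^{2}\right) + m = \left(m^{2} + K m\right) + m = m + m^{2} + K m$)
$d{\left(Z \right)} = 1$ ($d{\left(Z \right)} = \frac{2 Z}{2 Z} = 2 Z \frac{1}{2 Z} = 1$)
$\frac{C{\left(-184,10 \right)}}{-24795} + \frac{d{\left(-54 \right)}}{\left(-1\right) 26704} = \frac{10 \left(1 - 184 + 10\right)}{-24795} + 1 \frac{1}{\left(-1\right) 26704} = 10 \left(-173\right) \left(- \frac{1}{24795}\right) + 1 \frac{1}{-26704} = \left(-1730\right) \left(- \frac{1}{24795}\right) + 1 \left(- \frac{1}{26704}\right) = \frac{346}{4959} - \frac{1}{26704} = \frac{9234625}{132425136}$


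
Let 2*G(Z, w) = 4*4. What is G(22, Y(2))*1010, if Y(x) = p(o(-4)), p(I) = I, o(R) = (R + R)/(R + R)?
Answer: 8080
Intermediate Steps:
o(R) = 1 (o(R) = (2*R)/((2*R)) = (2*R)*(1/(2*R)) = 1)
Y(x) = 1
G(Z, w) = 8 (G(Z, w) = (4*4)/2 = (½)*16 = 8)
G(22, Y(2))*1010 = 8*1010 = 8080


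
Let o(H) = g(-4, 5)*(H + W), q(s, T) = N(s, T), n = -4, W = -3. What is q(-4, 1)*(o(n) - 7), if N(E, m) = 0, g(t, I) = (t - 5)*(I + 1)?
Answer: 0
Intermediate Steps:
g(t, I) = (1 + I)*(-5 + t) (g(t, I) = (-5 + t)*(1 + I) = (1 + I)*(-5 + t))
q(s, T) = 0
o(H) = 162 - 54*H (o(H) = (-5 - 4 - 5*5 + 5*(-4))*(H - 3) = (-5 - 4 - 25 - 20)*(-3 + H) = -54*(-3 + H) = 162 - 54*H)
q(-4, 1)*(o(n) - 7) = 0*((162 - 54*(-4)) - 7) = 0*((162 + 216) - 7) = 0*(378 - 7) = 0*371 = 0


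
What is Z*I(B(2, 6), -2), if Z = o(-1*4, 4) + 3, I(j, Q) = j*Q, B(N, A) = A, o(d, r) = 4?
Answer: -84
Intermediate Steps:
I(j, Q) = Q*j
Z = 7 (Z = 4 + 3 = 7)
Z*I(B(2, 6), -2) = 7*(-2*6) = 7*(-12) = -84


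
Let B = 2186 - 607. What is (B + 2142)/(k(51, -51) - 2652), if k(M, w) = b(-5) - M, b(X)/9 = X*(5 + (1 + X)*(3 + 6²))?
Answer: 3721/4092 ≈ 0.90934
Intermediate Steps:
b(X) = 9*X*(44 + 39*X) (b(X) = 9*(X*(5 + (1 + X)*(3 + 6²))) = 9*(X*(5 + (1 + X)*(3 + 36))) = 9*(X*(5 + (1 + X)*39)) = 9*(X*(5 + (39 + 39*X))) = 9*(X*(44 + 39*X)) = 9*X*(44 + 39*X))
B = 1579
k(M, w) = 6795 - M (k(M, w) = 9*(-5)*(44 + 39*(-5)) - M = 9*(-5)*(44 - 195) - M = 9*(-5)*(-151) - M = 6795 - M)
(B + 2142)/(k(51, -51) - 2652) = (1579 + 2142)/((6795 - 1*51) - 2652) = 3721/((6795 - 51) - 2652) = 3721/(6744 - 2652) = 3721/4092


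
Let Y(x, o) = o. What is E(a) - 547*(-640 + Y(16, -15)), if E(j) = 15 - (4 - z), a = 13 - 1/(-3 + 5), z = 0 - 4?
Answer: 358292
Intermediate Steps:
z = -4
a = 25/2 (a = 13 - 1/2 = 13 - 1*½ = 13 - ½ = 25/2 ≈ 12.500)
E(j) = 7 (E(j) = 15 - (4 - 1*(-4)) = 15 - (4 + 4) = 15 - 1*8 = 15 - 8 = 7)
E(a) - 547*(-640 + Y(16, -15)) = 7 - 547*(-640 - 15) = 7 - 547*(-655) = 7 + 358285 = 358292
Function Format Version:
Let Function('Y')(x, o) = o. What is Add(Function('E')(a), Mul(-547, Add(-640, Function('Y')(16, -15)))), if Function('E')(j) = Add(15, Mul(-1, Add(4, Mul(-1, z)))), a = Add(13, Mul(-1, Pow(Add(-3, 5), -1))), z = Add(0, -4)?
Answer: 358292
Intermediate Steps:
z = -4
a = Rational(25, 2) (a = Add(13, Mul(-1, Pow(2, -1))) = Add(13, Mul(-1, Rational(1, 2))) = Add(13, Rational(-1, 2)) = Rational(25, 2) ≈ 12.500)
Function('E')(j) = 7 (Function('E')(j) = Add(15, Mul(-1, Add(4, Mul(-1, -4)))) = Add(15, Mul(-1, Add(4, 4))) = Add(15, Mul(-1, 8)) = Add(15, -8) = 7)
Add(Function('E')(a), Mul(-547, Add(-640, Function('Y')(16, -15)))) = Add(7, Mul(-547, Add(-640, -15))) = Add(7, Mul(-547, -655)) = Add(7, 358285) = 358292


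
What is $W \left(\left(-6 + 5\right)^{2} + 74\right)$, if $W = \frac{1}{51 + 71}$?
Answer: $\frac{75}{122} \approx 0.61475$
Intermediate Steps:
$W = \frac{1}{122} \approx 0.0081967$
$W \left(\left(-6 + 5\right)^{2} + 74\right) = \frac{\left(-6 + 5\right)^{2} + 74}{122} = \frac{\left(-1\right)^{2} + 74}{122} = \frac{1 + 74}{122} = \frac{1}{122} \cdot 75 = \frac{75}{122}$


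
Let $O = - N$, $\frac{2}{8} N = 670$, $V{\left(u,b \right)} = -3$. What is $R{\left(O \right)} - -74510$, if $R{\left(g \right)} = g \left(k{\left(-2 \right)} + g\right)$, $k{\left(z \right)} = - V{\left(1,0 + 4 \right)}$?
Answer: $7248870$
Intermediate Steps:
$N = 2680$ ($N = 4 \cdot 670 = 2680$)
$k{\left(z \right)} = 3$ ($k{\left(z \right)} = \left(-1\right) \left(-3\right) = 3$)
$O = -2680$ ($O = \left(-1\right) 2680 = -2680$)
$R{\left(g \right)} = g \left(3 + g\right)$
$R{\left(O \right)} - -74510 = - 2680 \left(3 - 2680\right) - -74510 = \left(-2680\right) \left(-2677\right) + 74510 = 7174360 + 74510 = 7248870$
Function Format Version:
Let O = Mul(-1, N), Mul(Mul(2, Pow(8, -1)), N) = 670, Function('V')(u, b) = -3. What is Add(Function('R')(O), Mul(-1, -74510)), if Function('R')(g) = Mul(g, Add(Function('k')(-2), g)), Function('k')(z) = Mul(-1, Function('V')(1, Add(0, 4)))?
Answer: 7248870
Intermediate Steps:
N = 2680 (N = Mul(4, 670) = 2680)
Function('k')(z) = 3 (Function('k')(z) = Mul(-1, -3) = 3)
O = -2680 (O = Mul(-1, 2680) = -2680)
Function('R')(g) = Mul(g, Add(3, g))
Add(Function('R')(O), Mul(-1, -74510)) = Add(Mul(-2680, Add(3, -2680)), Mul(-1, -74510)) = Add(Mul(-2680, -2677), 74510) = Add(7174360, 74510) = 7248870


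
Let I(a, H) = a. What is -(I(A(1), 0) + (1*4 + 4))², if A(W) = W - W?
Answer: -64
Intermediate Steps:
A(W) = 0
-(I(A(1), 0) + (1*4 + 4))² = -(0 + (1*4 + 4))² = -(0 + (4 + 4))² = -(0 + 8)² = -1*8² = -1*64 = -64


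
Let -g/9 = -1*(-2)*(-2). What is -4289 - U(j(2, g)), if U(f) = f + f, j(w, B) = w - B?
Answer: -4221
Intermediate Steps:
g = 36 (g = -9*(-1*(-2))*(-2) = -18*(-2) = -9*(-4) = 36)
U(f) = 2*f
-4289 - U(j(2, g)) = -4289 - 2*(2 - 1*36) = -4289 - 2*(2 - 36) = -4289 - 2*(-34) = -4289 - 1*(-68) = -4289 + 68 = -4221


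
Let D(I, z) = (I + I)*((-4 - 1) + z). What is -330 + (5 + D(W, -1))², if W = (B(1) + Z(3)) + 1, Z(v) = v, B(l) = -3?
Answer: -281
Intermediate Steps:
W = 1 (W = (-3 + 3) + 1 = 0 + 1 = 1)
D(I, z) = 2*I*(-5 + z) (D(I, z) = (2*I)*(-5 + z) = 2*I*(-5 + z))
-330 + (5 + D(W, -1))² = -330 + (5 + 2*1*(-5 - 1))² = -330 + (5 + 2*1*(-6))² = -330 + (5 - 12)² = -330 + (-7)² = -330 + 49 = -281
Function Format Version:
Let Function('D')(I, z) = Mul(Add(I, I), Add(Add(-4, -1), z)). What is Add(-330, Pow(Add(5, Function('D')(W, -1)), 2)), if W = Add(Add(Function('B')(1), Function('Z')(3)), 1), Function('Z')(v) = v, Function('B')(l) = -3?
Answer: -281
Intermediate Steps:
W = 1 (W = Add(Add(-3, 3), 1) = Add(0, 1) = 1)
Function('D')(I, z) = Mul(2, I, Add(-5, z)) (Function('D')(I, z) = Mul(Mul(2, I), Add(-5, z)) = Mul(2, I, Add(-5, z)))
Add(-330, Pow(Add(5, Function('D')(W, -1)), 2)) = Add(-330, Pow(Add(5, Mul(2, 1, Add(-5, -1))), 2)) = Add(-330, Pow(Add(5, Mul(2, 1, -6)), 2)) = Add(-330, Pow(Add(5, -12), 2)) = Add(-330, Pow(-7, 2)) = Add(-330, 49) = -281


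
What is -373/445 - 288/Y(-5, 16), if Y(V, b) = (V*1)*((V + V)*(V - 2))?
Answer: -239/15575 ≈ -0.015345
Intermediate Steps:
Y(V, b) = 2*V²*(-2 + V) (Y(V, b) = V*((2*V)*(-2 + V)) = V*(2*V*(-2 + V)) = 2*V²*(-2 + V))
-373/445 - 288/Y(-5, 16) = -373/445 - 288*1/(50*(-2 - 5)) = -373*1/445 - 288/(2*25*(-7)) = -373/445 - 288/(-350) = -373/445 - 288*(-1/350) = -373/445 + 144/175 = -239/15575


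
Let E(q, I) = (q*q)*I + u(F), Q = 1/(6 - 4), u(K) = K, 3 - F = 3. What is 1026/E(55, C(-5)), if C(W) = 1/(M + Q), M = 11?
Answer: 11799/3025 ≈ 3.9005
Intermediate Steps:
F = 0 (F = 3 - 1*3 = 3 - 3 = 0)
Q = ½ (Q = 1/2 = ½ ≈ 0.50000)
C(W) = 2/23 (C(W) = 1/(11 + ½) = 1/(23/2) = 2/23)
E(q, I) = I*q² (E(q, I) = (q*q)*I + 0 = q²*I + 0 = I*q² + 0 = I*q²)
1026/E(55, C(-5)) = 1026/(((2/23)*55²)) = 1026/(((2/23)*3025)) = 1026/(6050/23) = 1026*(23/6050) = 11799/3025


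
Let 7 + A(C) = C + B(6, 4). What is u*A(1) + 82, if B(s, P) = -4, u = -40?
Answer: 482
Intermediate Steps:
A(C) = -11 + C (A(C) = -7 + (C - 4) = -7 + (-4 + C) = -11 + C)
u*A(1) + 82 = -40*(-11 + 1) + 82 = -40*(-10) + 82 = 400 + 82 = 482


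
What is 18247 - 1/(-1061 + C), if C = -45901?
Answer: 856915615/46962 ≈ 18247.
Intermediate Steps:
18247 - 1/(-1061 + C) = 18247 - 1/(-1061 - 45901) = 18247 - 1/(-46962) = 18247 - 1*(-1/46962) = 18247 + 1/46962 = 856915615/46962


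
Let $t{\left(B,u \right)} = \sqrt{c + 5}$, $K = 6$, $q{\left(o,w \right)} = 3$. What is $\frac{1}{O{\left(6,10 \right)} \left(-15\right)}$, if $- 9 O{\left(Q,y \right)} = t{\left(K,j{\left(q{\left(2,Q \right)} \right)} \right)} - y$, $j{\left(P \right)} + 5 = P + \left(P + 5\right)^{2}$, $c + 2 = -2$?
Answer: $- \frac{1}{15} \approx -0.066667$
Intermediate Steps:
$c = -4$ ($c = -2 - 2 = -4$)
$j{\left(P \right)} = -5 + P + \left(5 + P\right)^{2}$ ($j{\left(P \right)} = -5 + \left(P + \left(P + 5\right)^{2}\right) = -5 + \left(P + \left(5 + P\right)^{2}\right) = -5 + P + \left(5 + P\right)^{2}$)
$t{\left(B,u \right)} = 1$ ($t{\left(B,u \right)} = \sqrt{-4 + 5} = \sqrt{1} = 1$)
$O{\left(Q,y \right)} = - \frac{1}{9} + \frac{y}{9}$ ($O{\left(Q,y \right)} = - \frac{1 - y}{9} = - \frac{1}{9} + \frac{y}{9}$)
$\frac{1}{O{\left(6,10 \right)} \left(-15\right)} = \frac{1}{\left(- \frac{1}{9} + \frac{1}{9} \cdot 10\right) \left(-15\right)} = \frac{1}{\left(- \frac{1}{9} + \frac{10}{9}\right) \left(-15\right)} = \frac{1}{1 \left(-15\right)} = \frac{1}{-15} = - \frac{1}{15}$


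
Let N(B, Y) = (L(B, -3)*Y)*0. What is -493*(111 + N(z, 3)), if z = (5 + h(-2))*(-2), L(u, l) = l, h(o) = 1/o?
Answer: -54723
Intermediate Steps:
z = -9 (z = (5 + 1/(-2))*(-2) = (5 - 1/2)*(-2) = (9/2)*(-2) = -9)
N(B, Y) = 0 (N(B, Y) = -3*Y*0 = 0)
-493*(111 + N(z, 3)) = -493*(111 + 0) = -493*111 = -54723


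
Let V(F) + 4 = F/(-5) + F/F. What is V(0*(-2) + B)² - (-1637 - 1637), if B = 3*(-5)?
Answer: 3274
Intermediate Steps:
B = -15
V(F) = -3 - F/5 (V(F) = -4 + (F/(-5) + F/F) = -4 + (F*(-⅕) + 1) = -4 + (-F/5 + 1) = -4 + (1 - F/5) = -3 - F/5)
V(0*(-2) + B)² - (-1637 - 1637) = (-3 - (0*(-2) - 15)/5)² - (-1637 - 1637) = (-3 - (0 - 15)/5)² - 1*(-3274) = (-3 - ⅕*(-15))² + 3274 = (-3 + 3)² + 3274 = 0² + 3274 = 0 + 3274 = 3274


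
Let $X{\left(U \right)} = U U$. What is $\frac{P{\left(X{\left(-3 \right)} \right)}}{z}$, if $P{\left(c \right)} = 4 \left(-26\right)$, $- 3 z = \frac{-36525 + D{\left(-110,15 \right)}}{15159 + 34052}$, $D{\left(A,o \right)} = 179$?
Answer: $- \frac{7676916}{18173} \approx -422.44$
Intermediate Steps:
$X{\left(U \right)} = U^{2}$
$z = \frac{36346}{147633}$ ($z = - \frac{\left(-36525 + 179\right) \frac{1}{15159 + 34052}}{3} = - \frac{\left(-36346\right) \frac{1}{49211}}{3} = \left(- \frac{1}{3}\right) \left(- \frac{36346}{49211}\right) = \frac{36346}{147633} \approx 0.24619$)
$P{\left(c \right)} = -104$
$\frac{P{\left(X{\left(-3 \right)} \right)}}{z} = - \frac{104}{\frac{36346}{147633}} = \left(-104\right) \frac{147633}{36346} = - \frac{7676916}{18173}$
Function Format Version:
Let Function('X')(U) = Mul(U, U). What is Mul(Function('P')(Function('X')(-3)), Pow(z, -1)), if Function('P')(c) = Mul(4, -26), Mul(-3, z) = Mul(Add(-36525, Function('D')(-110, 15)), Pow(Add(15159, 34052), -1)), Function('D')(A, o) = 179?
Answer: Rational(-7676916, 18173) ≈ -422.44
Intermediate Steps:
Function('X')(U) = Pow(U, 2)
z = Rational(36346, 147633) (z = Mul(Rational(-1, 3), Mul(Add(-36525, 179), Pow(Add(15159, 34052), -1))) = Mul(Rational(-1, 3), Mul(-36346, Pow(49211, -1))) = Mul(Rational(-1, 3), Mul(-36346, Rational(1, 49211))) = Mul(Rational(-1, 3), Rational(-36346, 49211)) = Rational(36346, 147633) ≈ 0.24619)
Function('P')(c) = -104
Mul(Function('P')(Function('X')(-3)), Pow(z, -1)) = Mul(-104, Pow(Rational(36346, 147633), -1)) = Mul(-104, Rational(147633, 36346)) = Rational(-7676916, 18173)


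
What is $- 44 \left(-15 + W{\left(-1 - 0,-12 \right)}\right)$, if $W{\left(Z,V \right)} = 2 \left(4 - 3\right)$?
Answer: $572$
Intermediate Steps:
$W{\left(Z,V \right)} = 2$ ($W{\left(Z,V \right)} = 2 \cdot 1 = 2$)
$- 44 \left(-15 + W{\left(-1 - 0,-12 \right)}\right) = - 44 \left(-15 + 2\right) = \left(-44\right) \left(-13\right) = 572$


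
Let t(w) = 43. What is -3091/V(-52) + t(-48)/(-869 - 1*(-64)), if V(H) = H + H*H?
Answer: -2602291/2134860 ≈ -1.2190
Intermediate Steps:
V(H) = H + H²
-3091/V(-52) + t(-48)/(-869 - 1*(-64)) = -3091*(-1/(52*(1 - 52))) + 43/(-869 - 1*(-64)) = -3091/((-52*(-51))) + 43/(-869 + 64) = -3091/2652 + 43/(-805) = -3091*1/2652 + 43*(-1/805) = -3091/2652 - 43/805 = -2602291/2134860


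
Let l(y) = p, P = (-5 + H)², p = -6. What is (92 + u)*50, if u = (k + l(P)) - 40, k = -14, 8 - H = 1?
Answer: 1600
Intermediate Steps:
H = 7 (H = 8 - 1*1 = 8 - 1 = 7)
P = 4 (P = (-5 + 7)² = 2² = 4)
l(y) = -6
u = -60 (u = (-14 - 6) - 40 = -20 - 40 = -60)
(92 + u)*50 = (92 - 60)*50 = 32*50 = 1600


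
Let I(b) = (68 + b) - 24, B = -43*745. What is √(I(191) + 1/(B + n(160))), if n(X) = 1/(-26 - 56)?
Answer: √1621605828497213/2626871 ≈ 15.330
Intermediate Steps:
n(X) = -1/82 (n(X) = 1/(-82) = -1/82)
B = -32035
I(b) = 44 + b
√(I(191) + 1/(B + n(160))) = √((44 + 191) + 1/(-32035 - 1/82)) = √(235 + 1/(-2626871/82)) = √(235 - 82/2626871) = √(617314603/2626871) = √1621605828497213/2626871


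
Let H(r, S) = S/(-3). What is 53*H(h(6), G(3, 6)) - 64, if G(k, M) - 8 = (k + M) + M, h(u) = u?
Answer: -1411/3 ≈ -470.33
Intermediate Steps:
G(k, M) = 8 + k + 2*M (G(k, M) = 8 + ((k + M) + M) = 8 + ((M + k) + M) = 8 + (k + 2*M) = 8 + k + 2*M)
H(r, S) = -S/3 (H(r, S) = S*(-1/3) = -S/3)
53*H(h(6), G(3, 6)) - 64 = 53*(-(8 + 3 + 2*6)/3) - 64 = 53*(-(8 + 3 + 12)/3) - 64 = 53*(-1/3*23) - 64 = 53*(-23/3) - 64 = -1219/3 - 64 = -1411/3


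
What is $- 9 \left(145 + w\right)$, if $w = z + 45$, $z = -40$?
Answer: $-1350$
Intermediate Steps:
$w = 5$ ($w = -40 + 45 = 5$)
$- 9 \left(145 + w\right) = - 9 \left(145 + 5\right) = \left(-9\right) 150 = -1350$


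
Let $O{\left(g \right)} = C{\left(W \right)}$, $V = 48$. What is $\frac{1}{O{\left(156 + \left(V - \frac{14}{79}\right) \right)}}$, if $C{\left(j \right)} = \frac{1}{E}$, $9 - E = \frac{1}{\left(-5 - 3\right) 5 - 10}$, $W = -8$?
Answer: $\frac{451}{50} \approx 9.02$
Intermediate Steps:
$E = \frac{451}{50}$ ($E = 9 - \frac{1}{\left(-5 - 3\right) 5 - 10} = 9 - \frac{1}{\left(-8\right) 5 - 10} = 9 - \frac{1}{-40 - 10} = 9 - \frac{1}{-50} = 9 - - \frac{1}{50} = 9 + \frac{1}{50} = \frac{451}{50} \approx 9.02$)
$C{\left(j \right)} = \frac{50}{451}$ ($C{\left(j \right)} = \frac{1}{\frac{451}{50}} = \frac{50}{451}$)
$O{\left(g \right)} = \frac{50}{451}$
$\frac{1}{O{\left(156 + \left(V - \frac{14}{79}\right) \right)}} = \frac{1}{\frac{50}{451}} = \frac{451}{50}$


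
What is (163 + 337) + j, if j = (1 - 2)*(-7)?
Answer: 507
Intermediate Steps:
j = 7 (j = -1*(-7) = 7)
(163 + 337) + j = (163 + 337) + 7 = 500 + 7 = 507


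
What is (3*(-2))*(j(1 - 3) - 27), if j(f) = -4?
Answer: 186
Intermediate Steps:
(3*(-2))*(j(1 - 3) - 27) = (3*(-2))*(-4 - 27) = -6*(-31) = 186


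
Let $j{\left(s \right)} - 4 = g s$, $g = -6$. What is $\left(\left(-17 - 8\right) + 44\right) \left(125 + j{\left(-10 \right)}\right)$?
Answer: $3591$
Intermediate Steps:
$j{\left(s \right)} = 4 - 6 s$
$\left(\left(-17 - 8\right) + 44\right) \left(125 + j{\left(-10 \right)}\right) = \left(\left(-17 - 8\right) + 44\right) \left(125 + \left(4 - -60\right)\right) = \left(-25 + 44\right) \left(125 + \left(4 + 60\right)\right) = 19 \left(125 + 64\right) = 19 \cdot 189 = 3591$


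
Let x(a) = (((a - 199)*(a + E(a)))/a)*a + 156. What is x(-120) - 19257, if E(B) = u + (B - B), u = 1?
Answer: 18860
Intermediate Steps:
E(B) = 1 (E(B) = 1 + (B - B) = 1 + 0 = 1)
x(a) = 156 + (1 + a)*(-199 + a) (x(a) = (((a - 199)*(a + 1))/a)*a + 156 = (((-199 + a)*(1 + a))/a)*a + 156 = (((1 + a)*(-199 + a))/a)*a + 156 = ((1 + a)*(-199 + a)/a)*a + 156 = (1 + a)*(-199 + a) + 156 = 156 + (1 + a)*(-199 + a))
x(-120) - 19257 = (-43 + (-120)² - 198*(-120)) - 19257 = (-43 + 14400 + 23760) - 19257 = 38117 - 19257 = 18860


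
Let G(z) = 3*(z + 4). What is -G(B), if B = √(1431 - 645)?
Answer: -12 - 3*√786 ≈ -96.107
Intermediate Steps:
B = √786 ≈ 28.036
G(z) = 12 + 3*z (G(z) = 3*(4 + z) = 12 + 3*z)
-G(B) = -(12 + 3*√786) = -12 - 3*√786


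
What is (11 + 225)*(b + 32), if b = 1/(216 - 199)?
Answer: 128620/17 ≈ 7565.9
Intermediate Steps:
b = 1/17 ≈ 0.058824
(11 + 225)*(b + 32) = (11 + 225)*(1/17 + 32) = 236*(545/17) = 128620/17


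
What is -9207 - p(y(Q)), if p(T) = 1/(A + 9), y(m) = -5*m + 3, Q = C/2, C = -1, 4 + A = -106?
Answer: -929906/101 ≈ -9207.0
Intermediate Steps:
A = -110 (A = -4 - 106 = -110)
Q = -1/2 ≈ -0.50000
y(m) = 3 - 5*m
p(T) = -1/101 (p(T) = 1/(-110 + 9) = 1/(-101) = -1/101)
-9207 - p(y(Q)) = -9207 - 1*(-1/101) = -9207 + 1/101 = -929906/101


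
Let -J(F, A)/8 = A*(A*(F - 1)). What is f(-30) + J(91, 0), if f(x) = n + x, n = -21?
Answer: -51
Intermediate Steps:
J(F, A) = -8*A²*(-1 + F) (J(F, A) = -8*A*A*(F - 1) = -8*A*A*(-1 + F) = -8*A²*(-1 + F))
f(x) = -21 + x
f(-30) + J(91, 0) = (-21 - 30) + 8*0²*(1 - 1*91) = -51 + 8*0*(1 - 91) = -51 + 8*0*(-90) = -51 + 0 = -51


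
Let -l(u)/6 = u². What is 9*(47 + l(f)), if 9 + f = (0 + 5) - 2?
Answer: -1521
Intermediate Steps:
f = -6 (f = -9 + ((0 + 5) - 2) = -9 + (5 - 2) = -9 + 3 = -6)
l(u) = -6*u²
9*(47 + l(f)) = 9*(47 - 6*(-6)²) = 9*(47 - 6*36) = 9*(47 - 216) = 9*(-169) = -1521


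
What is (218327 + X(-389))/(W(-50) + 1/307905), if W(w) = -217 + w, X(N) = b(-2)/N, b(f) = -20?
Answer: -26150132407815/31979936626 ≈ -817.70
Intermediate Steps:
X(N) = -20/N
(218327 + X(-389))/(W(-50) + 1/307905) = (218327 - 20/(-389))/((-217 - 50) + 1/307905) = (218327 - 20*(-1/389))/(-267 + 1/307905) = (218327 + 20/389)/(-82210634/307905) = (84929223/389)*(-307905/82210634) = -26150132407815/31979936626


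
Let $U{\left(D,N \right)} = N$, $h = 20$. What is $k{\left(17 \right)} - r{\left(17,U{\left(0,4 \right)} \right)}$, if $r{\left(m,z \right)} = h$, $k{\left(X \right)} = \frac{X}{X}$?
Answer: $-19$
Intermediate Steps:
$k{\left(X \right)} = 1$
$r{\left(m,z \right)} = 20$
$k{\left(17 \right)} - r{\left(17,U{\left(0,4 \right)} \right)} = 1 - 20 = -19$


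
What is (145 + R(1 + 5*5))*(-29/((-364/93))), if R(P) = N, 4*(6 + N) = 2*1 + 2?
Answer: 13485/13 ≈ 1037.3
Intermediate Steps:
N = -5 (N = -6 + (2*1 + 2)/4 = -6 + (2 + 2)/4 = -6 + (¼)*4 = -6 + 1 = -5)
R(P) = -5
(145 + R(1 + 5*5))*(-29/((-364/93))) = (145 - 5)*(-29/((-364/93))) = 140*(-29/((-364*1/93))) = 140*(-29/(-364/93)) = 140*(-29*(-93/364)) = 140*(2697/364) = 13485/13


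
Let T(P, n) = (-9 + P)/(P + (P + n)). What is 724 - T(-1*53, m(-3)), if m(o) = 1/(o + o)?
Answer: 460816/637 ≈ 723.42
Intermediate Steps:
m(o) = 1/(2*o)
T(P, n) = (-9 + P)/(n + 2*P)
724 - T(-1*53, m(-3)) = 724 - (-9 - 1*53)/((½)/(-3) + 2*(-1*53)) = 724 - (-9 - 53)/((½)*(-⅓) + 2*(-53)) = 724 - (-62)/(-⅙ - 106) = 724 - (-62)/(-637/6) = 724 - (-6)*(-62)/637 = 724 - 1*372/637 = 724 - 372/637 = 460816/637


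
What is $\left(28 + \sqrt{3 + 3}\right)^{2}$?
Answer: $\left(28 + \sqrt{6}\right)^{2} \approx 927.17$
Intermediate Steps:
$\left(28 + \sqrt{3 + 3}\right)^{2} = \left(28 + \sqrt{6}\right)^{2}$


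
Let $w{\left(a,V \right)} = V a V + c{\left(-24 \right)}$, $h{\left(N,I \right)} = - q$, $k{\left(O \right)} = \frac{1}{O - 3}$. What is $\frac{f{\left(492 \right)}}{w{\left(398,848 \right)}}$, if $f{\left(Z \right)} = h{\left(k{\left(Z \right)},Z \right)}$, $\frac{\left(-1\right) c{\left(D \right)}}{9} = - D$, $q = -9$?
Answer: $\frac{9}{286203176} \approx 3.1446 \cdot 10^{-8}$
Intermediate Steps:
$c{\left(D \right)} = 9 D$ ($c{\left(D \right)} = - 9 \left(- D\right) = 9 D$)
$k{\left(O \right)} = \frac{1}{-3 + O}$
$h{\left(N,I \right)} = 9$ ($h{\left(N,I \right)} = \left(-1\right) \left(-9\right) = 9$)
$f{\left(Z \right)} = 9$
$w{\left(a,V \right)} = -216 + a V^{2}$ ($w{\left(a,V \right)} = V a V + 9 \left(-24\right) = a V^{2} - 216 = -216 + a V^{2}$)
$\frac{f{\left(492 \right)}}{w{\left(398,848 \right)}} = \frac{9}{-216 + 398 \cdot 848^{2}} = \frac{9}{-216 + 398 \cdot 719104} = \frac{9}{-216 + 286203392} = \frac{9}{286203176}$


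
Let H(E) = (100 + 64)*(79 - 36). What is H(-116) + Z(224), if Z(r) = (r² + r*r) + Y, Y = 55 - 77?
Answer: 107382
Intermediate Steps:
Y = -22
Z(r) = -22 + 2*r² (Z(r) = (r² + r*r) - 22 = (r² + r²) - 22 = 2*r² - 22 = -22 + 2*r²)
H(E) = 7052 (H(E) = 164*43 = 7052)
H(-116) + Z(224) = 7052 + (-22 + 2*224²) = 7052 + (-22 + 2*50176) = 7052 + (-22 + 100352) = 7052 + 100330 = 107382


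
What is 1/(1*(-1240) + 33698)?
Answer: 1/32458 ≈ 3.0809e-5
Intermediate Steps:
1/(1*(-1240) + 33698) = 1/(-1240 + 33698) = 1/32458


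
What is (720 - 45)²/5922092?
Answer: 455625/5922092 ≈ 0.076936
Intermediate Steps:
(720 - 45)²/5922092 = 675²*(1/5922092) = 455625*(1/5922092) = 455625/5922092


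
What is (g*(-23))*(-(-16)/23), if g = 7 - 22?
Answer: 240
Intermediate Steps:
g = -15
(g*(-23))*(-(-16)/23) = (-15*(-23))*(-(-16)/23) = 345*(-(-16)/23) = 345*(-1*(-16/23)) = 345*(16/23) = 240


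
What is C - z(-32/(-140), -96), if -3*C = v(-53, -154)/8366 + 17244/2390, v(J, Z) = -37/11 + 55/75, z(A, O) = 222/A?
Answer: -385465942571/395895852 ≈ -973.66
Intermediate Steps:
v(J, Z) = -434/165 (v(J, Z) = -37*1/11 + 55*(1/75) = -37/11 + 11/15 = -434/165)
C = -238024079/98973963 (C = -(-434/165/8366 + 17244/2390)/3 = -(-434/165*1/8366 + 17244*(1/2390))/3 = -(-217/690195 + 8622/1195)/3 = -1/3*238024079/32991321 = -238024079/98973963 ≈ -2.4049)
C - z(-32/(-140), -96) = -238024079/98973963 - 222/((-32/(-140))) = -238024079/98973963 - 222/((-32*(-1/140))) = -238024079/98973963 - 222/8/35 = -238024079/98973963 - 222*35/8 = -238024079/98973963 - 1*3885/4 = -238024079/98973963 - 3885/4 = -385465942571/395895852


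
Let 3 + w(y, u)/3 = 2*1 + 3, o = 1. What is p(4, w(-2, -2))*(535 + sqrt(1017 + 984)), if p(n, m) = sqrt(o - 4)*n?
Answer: 4*I*sqrt(3)*(535 + sqrt(2001)) ≈ 4016.5*I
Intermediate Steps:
w(y, u) = 6 (w(y, u) = -9 + 3*(2*1 + 3) = -9 + 3*(2 + 3) = -9 + 3*5 = -9 + 15 = 6)
p(n, m) = I*n*sqrt(3) (p(n, m) = sqrt(1 - 4)*n = sqrt(-3)*n = (I*sqrt(3))*n = I*n*sqrt(3))
p(4, w(-2, -2))*(535 + sqrt(1017 + 984)) = (I*4*sqrt(3))*(535 + sqrt(1017 + 984)) = (4*I*sqrt(3))*(535 + sqrt(2001)) = 4*I*sqrt(3)*(535 + sqrt(2001))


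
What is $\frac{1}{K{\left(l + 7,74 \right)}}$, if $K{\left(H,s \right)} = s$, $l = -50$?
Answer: $\frac{1}{74} \approx 0.013514$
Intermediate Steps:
$\frac{1}{K{\left(l + 7,74 \right)}} = \frac{1}{74}$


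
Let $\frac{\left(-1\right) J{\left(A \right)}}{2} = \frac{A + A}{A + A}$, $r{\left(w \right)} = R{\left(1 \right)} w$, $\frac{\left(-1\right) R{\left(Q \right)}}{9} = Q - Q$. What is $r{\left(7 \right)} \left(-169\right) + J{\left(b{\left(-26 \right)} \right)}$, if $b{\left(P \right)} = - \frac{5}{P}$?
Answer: $-2$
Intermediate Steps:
$R{\left(Q \right)} = 0$ ($R{\left(Q \right)} = - 9 \left(Q - Q\right) = \left(-9\right) 0 = 0$)
$r{\left(w \right)} = 0$ ($r{\left(w \right)} = 0 w = 0$)
$J{\left(A \right)} = -2$ ($J{\left(A \right)} = - 2 \frac{A + A}{A + A} = - 2 \frac{2 A}{2 A} = - 2 \cdot 2 A \frac{1}{2 A} = \left(-2\right) 1 = -2$)
$r{\left(7 \right)} \left(-169\right) + J{\left(b{\left(-26 \right)} \right)} = 0 \left(-169\right) - 2 = 0 - 2 = -2$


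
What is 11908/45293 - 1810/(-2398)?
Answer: 55267857/54306307 ≈ 1.0177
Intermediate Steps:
11908/45293 - 1810/(-2398) = 11908*(1/45293) - 1810*(-1/2398) = 11908/45293 + 905/1199 = 55267857/54306307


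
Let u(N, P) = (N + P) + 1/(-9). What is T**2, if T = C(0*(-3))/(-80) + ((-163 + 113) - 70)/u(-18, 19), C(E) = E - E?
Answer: 18225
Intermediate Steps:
u(N, P) = -1/9 + N + P (u(N, P) = (N + P) - 1/9 = -1/9 + N + P)
C(E) = 0
T = -135 (T = 0/(-80) + ((-163 + 113) - 70)/(-1/9 - 18 + 19) = 0*(-1/80) + (-50 - 70)/(8/9) = 0 - 120*9/8 = 0 - 135 = -135)
T**2 = (-135)**2 = 18225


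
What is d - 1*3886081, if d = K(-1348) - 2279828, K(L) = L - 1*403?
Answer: -6167660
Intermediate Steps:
K(L) = -403 + L (K(L) = L - 403 = -403 + L)
d = -2281579 (d = (-403 - 1348) - 2279828 = -1751 - 2279828 = -2281579)
d - 1*3886081 = -2281579 - 1*3886081 = -2281579 - 3886081 = -6167660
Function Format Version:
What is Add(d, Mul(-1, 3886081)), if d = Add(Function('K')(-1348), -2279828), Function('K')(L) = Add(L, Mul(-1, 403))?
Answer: -6167660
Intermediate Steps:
Function('K')(L) = Add(-403, L) (Function('K')(L) = Add(L, -403) = Add(-403, L))
d = -2281579 (d = Add(Add(-403, -1348), -2279828) = Add(-1751, -2279828) = -2281579)
Add(d, Mul(-1, 3886081)) = Add(-2281579, Mul(-1, 3886081)) = Add(-2281579, -3886081) = -6167660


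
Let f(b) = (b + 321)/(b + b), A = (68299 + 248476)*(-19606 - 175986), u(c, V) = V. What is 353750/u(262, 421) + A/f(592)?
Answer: -30884159081717450/384373 ≈ -8.0349e+10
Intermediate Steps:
A = -61958655800 (A = 316775*(-195592) = -61958655800)
f(b) = (321 + b)/(2*b) (f(b) = (321 + b)/((2*b)) = (321 + b)*(1/(2*b)) = (321 + b)/(2*b))
353750/u(262, 421) + A/f(592) = 353750/421 - 61958655800*1184/(321 + 592) = 353750*(1/421) - 61958655800/((1/2)*(1/592)*913) = 353750/421 - 61958655800/913/1184 = 353750/421 - 61958655800*1184/913 = 353750/421 - 73359048467200/913 = -30884159081717450/384373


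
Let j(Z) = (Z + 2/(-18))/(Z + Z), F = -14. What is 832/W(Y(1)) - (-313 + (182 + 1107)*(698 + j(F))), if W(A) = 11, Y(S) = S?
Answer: -2494752817/2772 ≈ -8.9998e+5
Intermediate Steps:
j(Z) = (-⅑ + Z)/(2*Z) (j(Z) = (Z + 2*(-1/18))/((2*Z)) = (Z - ⅑)*(1/(2*Z)) = (-⅑ + Z)*(1/(2*Z)) = (-⅑ + Z)/(2*Z))
832/W(Y(1)) - (-313 + (182 + 1107)*(698 + j(F))) = 832/11 - (-313 + (182 + 1107)*(698 + (1/18)*(-1 + 9*(-14))/(-14))) = 832*(1/11) - (-313 + 1289*(698 + (1/18)*(-1/14)*(-1 - 126))) = 832/11 - (-313 + 1289*(698 + (1/18)*(-1/14)*(-127))) = 832/11 - (-313 + 1289*(698 + 127/252)) = 832/11 - (-313 + 1289*(176023/252)) = 832/11 - (-313 + 226893647/252) = 832/11 - 1*226814771/252 = 832/11 - 226814771/252 = -2494752817/2772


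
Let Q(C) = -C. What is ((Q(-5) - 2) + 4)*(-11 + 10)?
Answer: -7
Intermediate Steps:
((Q(-5) - 2) + 4)*(-11 + 10) = ((-1*(-5) - 2) + 4)*(-11 + 10) = ((5 - 2) + 4)*(-1) = (3 + 4)*(-1) = 7*(-1) = -7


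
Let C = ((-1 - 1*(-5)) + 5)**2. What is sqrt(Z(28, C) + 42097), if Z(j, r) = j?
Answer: 5*sqrt(1685) ≈ 205.24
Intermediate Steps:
C = 81 (C = ((-1 + 5) + 5)**2 = (4 + 5)**2 = 9**2 = 81)
sqrt(Z(28, C) + 42097) = sqrt(28 + 42097) = sqrt(42125) = 5*sqrt(1685)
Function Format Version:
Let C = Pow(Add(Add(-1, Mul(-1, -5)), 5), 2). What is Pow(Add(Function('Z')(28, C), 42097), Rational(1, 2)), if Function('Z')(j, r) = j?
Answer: Mul(5, Pow(1685, Rational(1, 2))) ≈ 205.24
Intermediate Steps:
C = 81 (C = Pow(Add(Add(-1, 5), 5), 2) = Pow(Add(4, 5), 2) = Pow(9, 2) = 81)
Pow(Add(Function('Z')(28, C), 42097), Rational(1, 2)) = Pow(Add(28, 42097), Rational(1, 2)) = Pow(42125, Rational(1, 2)) = Mul(5, Pow(1685, Rational(1, 2)))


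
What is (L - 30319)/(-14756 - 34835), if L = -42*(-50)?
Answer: 28219/49591 ≈ 0.56903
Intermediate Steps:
L = 2100
(L - 30319)/(-14756 - 34835) = (2100 - 30319)/(-14756 - 34835) = -28219/(-49591) = -28219*(-1/49591) = 28219/49591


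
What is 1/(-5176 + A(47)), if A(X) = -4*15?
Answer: -1/5236 ≈ -0.00019099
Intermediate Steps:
A(X) = -60
1/(-5176 + A(47)) = 1/(-5176 - 60) = 1/(-5236) = -1/5236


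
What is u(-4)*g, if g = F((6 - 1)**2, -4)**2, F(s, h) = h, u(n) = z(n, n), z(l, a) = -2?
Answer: -32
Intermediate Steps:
u(n) = -2
g = 16 (g = (-4)**2 = 16)
u(-4)*g = -2*16 = -32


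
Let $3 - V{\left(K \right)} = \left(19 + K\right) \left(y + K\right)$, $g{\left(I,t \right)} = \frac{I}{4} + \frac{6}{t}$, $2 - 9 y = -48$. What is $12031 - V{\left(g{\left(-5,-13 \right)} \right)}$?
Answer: $\frac{294330709}{24336} \approx 12094.0$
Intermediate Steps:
$y = \frac{50}{9}$ ($y = \frac{2}{9} - - \frac{16}{3} = \frac{2}{9} + \frac{16}{3} = \frac{50}{9} \approx 5.5556$)
$g{\left(I,t \right)} = \frac{6}{t} + \frac{I}{4}$ ($g{\left(I,t \right)} = I \frac{1}{4} + \frac{6}{t} = \frac{I}{4} + \frac{6}{t} = \frac{6}{t} + \frac{I}{4}$)
$V{\left(K \right)} = 3 - \left(19 + K\right) \left(\frac{50}{9} + K\right)$
$12031 - V{\left(g{\left(-5,-13 \right)} \right)} = 12031 - \left(- \frac{923}{9} - \left(\frac{6}{-13} + \frac{1}{4} \left(-5\right)\right)^{2} - \frac{221 \left(\frac{6}{-13} + \frac{1}{4} \left(-5\right)\right)}{9}\right) = 12031 - \left(- \frac{923}{9} - \left(6 \left(- \frac{1}{13}\right) - \frac{5}{4}\right)^{2} - \frac{221 \left(6 \left(- \frac{1}{13}\right) - \frac{5}{4}\right)}{9}\right) = 12031 - \left(- \frac{923}{9} - \left(- \frac{6}{13} - \frac{5}{4}\right)^{2} - \frac{221 \left(- \frac{6}{13} - \frac{5}{4}\right)}{9}\right) = 12031 - \left(- \frac{923}{9} - \left(- \frac{89}{52}\right)^{2} - - \frac{1513}{36}\right) = 12031 - \left(- \frac{923}{9} - \frac{7921}{2704} + \frac{1513}{36}\right) = 12031 - - \frac{1544293}{24336} = 12031 + \frac{1544293}{24336} = \frac{294330709}{24336}$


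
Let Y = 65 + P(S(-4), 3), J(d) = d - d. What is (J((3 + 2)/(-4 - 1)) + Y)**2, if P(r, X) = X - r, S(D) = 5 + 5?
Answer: 3364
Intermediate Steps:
S(D) = 10
J(d) = 0
Y = 58 (Y = 65 + (3 - 1*10) = 65 + (3 - 10) = 65 - 7 = 58)
(J((3 + 2)/(-4 - 1)) + Y)**2 = (0 + 58)**2 = 58**2 = 3364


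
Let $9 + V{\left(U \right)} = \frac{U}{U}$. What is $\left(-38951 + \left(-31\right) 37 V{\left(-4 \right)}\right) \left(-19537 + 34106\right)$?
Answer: $-433791975$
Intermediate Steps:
$V{\left(U \right)} = -8$ ($V{\left(U \right)} = -9 + \frac{U}{U} = -9 + 1 = -8$)
$\left(-38951 + \left(-31\right) 37 V{\left(-4 \right)}\right) \left(-19537 + 34106\right) = \left(-38951 + \left(-31\right) 37 \left(-8\right)\right) \left(-19537 + 34106\right) = \left(-38951 - -9176\right) 14569 = \left(-38951 + 9176\right) 14569 = \left(-29775\right) 14569 = -433791975$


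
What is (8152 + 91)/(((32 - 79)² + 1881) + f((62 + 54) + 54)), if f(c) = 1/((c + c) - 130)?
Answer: 1731030/858901 ≈ 2.0154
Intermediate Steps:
f(c) = 1/(-130 + 2*c) (f(c) = 1/(2*c - 130) = 1/(-130 + 2*c))
(8152 + 91)/(((32 - 79)² + 1881) + f((62 + 54) + 54)) = (8152 + 91)/(((32 - 79)² + 1881) + 1/(2*(-65 + ((62 + 54) + 54)))) = 8243/(((-47)² + 1881) + 1/(2*(-65 + (116 + 54)))) = 8243/((2209 + 1881) + 1/(2*(-65 + 170))) = 8243/(4090 + (½)/105) = 8243/(4090 + (½)*(1/105)) = 8243/(4090 + 1/210) = 8243/(858901/210) = 8243*(210/858901) = 1731030/858901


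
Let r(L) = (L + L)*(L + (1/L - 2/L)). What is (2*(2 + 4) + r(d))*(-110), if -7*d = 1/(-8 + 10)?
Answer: -53955/49 ≈ -1101.1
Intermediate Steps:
d = -1/14 (d = -1/(7*(-8 + 10)) = -1/7/2 = -1/7*1/2 = -1/14 ≈ -0.071429)
r(L) = 2*L*(L - 1/L) (r(L) = (2*L)*(L + (1/L - 2/L)) = (2*L)*(L - 1/L) = 2*L*(L - 1/L))
(2*(2 + 4) + r(d))*(-110) = (2*(2 + 4) + (-2 + 2*(-1/14)**2))*(-110) = (2*6 + (-2 + 2*(1/196)))*(-110) = (12 + (-2 + 1/98))*(-110) = (12 - 195/98)*(-110) = (981/98)*(-110) = -53955/49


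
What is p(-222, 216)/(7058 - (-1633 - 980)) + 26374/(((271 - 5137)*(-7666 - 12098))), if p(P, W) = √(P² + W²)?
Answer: 13187/48085812 + 6*√2665/9671 ≈ 0.032302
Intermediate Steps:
p(-222, 216)/(7058 - (-1633 - 980)) + 26374/(((271 - 5137)*(-7666 - 12098))) = √((-222)² + 216²)/(7058 - (-1633 - 980)) + 26374/(((271 - 5137)*(-7666 - 12098))) = √(49284 + 46656)/(7058 - 1*(-2613)) + 26374/((-4866*(-19764))) = √95940/(7058 + 2613) + 26374/96171624 = (6*√2665)/9671 + 26374*(1/96171624) = (6*√2665)*(1/9671) + 13187/48085812 = 6*√2665/9671 + 13187/48085812 = 13187/48085812 + 6*√2665/9671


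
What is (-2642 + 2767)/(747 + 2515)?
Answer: 125/3262 ≈ 0.038320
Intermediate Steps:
(-2642 + 2767)/(747 + 2515) = 125/3262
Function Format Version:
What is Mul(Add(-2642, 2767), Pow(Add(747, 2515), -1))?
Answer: Rational(125, 3262) ≈ 0.038320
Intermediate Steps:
Mul(Add(-2642, 2767), Pow(Add(747, 2515), -1)) = Mul(125, Pow(3262, -1)) = Mul(125, Rational(1, 3262)) = Rational(125, 3262)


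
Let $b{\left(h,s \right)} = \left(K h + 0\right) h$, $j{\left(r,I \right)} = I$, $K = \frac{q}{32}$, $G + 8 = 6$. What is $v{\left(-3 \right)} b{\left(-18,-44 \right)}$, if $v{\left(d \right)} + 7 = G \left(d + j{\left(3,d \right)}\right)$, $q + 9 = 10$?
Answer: $\frac{405}{8} \approx 50.625$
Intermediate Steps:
$q = 1$ ($q = -9 + 10 = 1$)
$G = -2$ ($G = -8 + 6 = -2$)
$K = \frac{1}{32}$ ($K = 1 \cdot \frac{1}{32} = \frac{1}{32} \approx 0.03125$)
$b{\left(h,s \right)} = \frac{h^{2}}{32}$ ($b{\left(h,s \right)} = \left(\frac{h}{32} + 0\right) h = \frac{h}{32} h = \frac{h^{2}}{32}$)
$v{\left(d \right)} = -7 - 4 d$ ($v{\left(d \right)} = -7 - 2 \left(d + d\right) = -7 - 2 \cdot 2 d = -7 - 4 d$)
$v{\left(-3 \right)} b{\left(-18,-44 \right)} = \left(-7 - -12\right) \frac{\left(-18\right)^{2}}{32} = \left(-7 + 12\right) \frac{1}{32} \cdot 324 = 5 \cdot \frac{81}{8} = \frac{405}{8}$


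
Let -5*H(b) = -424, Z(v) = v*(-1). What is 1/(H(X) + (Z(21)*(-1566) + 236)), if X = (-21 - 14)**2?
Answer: 5/166034 ≈ 3.0114e-5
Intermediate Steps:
Z(v) = -v
X = 1225 (X = (-35)**2 = 1225)
H(b) = 424/5 (H(b) = -1/5*(-424) = 424/5)
1/(H(X) + (Z(21)*(-1566) + 236)) = 1/(424/5 + (-1*21*(-1566) + 236)) = 1/(424/5 + (-21*(-1566) + 236)) = 1/(424/5 + (32886 + 236)) = 1/(424/5 + 33122) = 1/(166034/5) = 5/166034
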